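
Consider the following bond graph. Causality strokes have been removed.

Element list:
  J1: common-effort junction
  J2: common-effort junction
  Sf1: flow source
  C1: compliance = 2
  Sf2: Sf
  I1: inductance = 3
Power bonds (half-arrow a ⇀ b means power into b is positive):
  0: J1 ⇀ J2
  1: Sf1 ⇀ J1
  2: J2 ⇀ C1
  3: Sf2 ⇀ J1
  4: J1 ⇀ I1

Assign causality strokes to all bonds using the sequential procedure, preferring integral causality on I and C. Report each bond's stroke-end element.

b0 →J1
b1 →Sf1
b2 →J2
b3 →Sf2
b4 →I1

b1 stroke→Sf1  (Sf1 (Sf) sets flow on bond)
b3 stroke→Sf2  (Sf2 (Sf) sets flow on bond)
b2 stroke→J2  (C1: C, integral causality)
b0 stroke→J1  (J2: bond 2 brought effort, rest push out)
b4 stroke→I1  (J1: bond 0 brought effort, rest push out)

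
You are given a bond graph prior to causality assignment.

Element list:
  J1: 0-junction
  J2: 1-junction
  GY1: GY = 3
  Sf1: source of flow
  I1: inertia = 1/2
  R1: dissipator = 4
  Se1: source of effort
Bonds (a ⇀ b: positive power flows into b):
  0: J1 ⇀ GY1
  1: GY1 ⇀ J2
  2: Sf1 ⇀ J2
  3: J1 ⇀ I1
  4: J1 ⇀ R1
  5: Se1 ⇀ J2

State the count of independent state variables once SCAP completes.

1  (I1 all integral)

#2 stroke→Sf1  (Sf1: flow source, stroke at near end)
#5 stroke→J2  (Se1: effort source, stroke at far end)
#1 stroke→J2  (J2: bond 2 brought flow, rest push out)
#0 stroke→J1  (GY GY1: same side as bond 1)
#3 stroke→I1  (J1: bond 0 brought effort, rest push out)
#4 stroke→R1  (J1 effort already set via bond 0)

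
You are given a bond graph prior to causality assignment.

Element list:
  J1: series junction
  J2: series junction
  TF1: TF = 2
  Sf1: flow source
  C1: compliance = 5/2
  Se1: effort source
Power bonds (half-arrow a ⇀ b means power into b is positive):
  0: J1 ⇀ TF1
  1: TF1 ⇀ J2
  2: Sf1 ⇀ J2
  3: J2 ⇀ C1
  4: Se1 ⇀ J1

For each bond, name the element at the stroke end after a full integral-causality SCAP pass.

bond 2 stroke→Sf1  (Sf1 (Sf) sets flow on bond)
bond 4 stroke→J1  (Se1 fixes effort; stroke away)
bond 0 stroke→TF1  (J1: last free bond brings flow in)
bond 1 stroke→J2  (J2 flow already set via bond 2)
bond 3 stroke→J2  (J2: bond 2 brought flow, rest push out)

b0 |TF1
b1 |J2
b2 |Sf1
b3 |J2
b4 |J1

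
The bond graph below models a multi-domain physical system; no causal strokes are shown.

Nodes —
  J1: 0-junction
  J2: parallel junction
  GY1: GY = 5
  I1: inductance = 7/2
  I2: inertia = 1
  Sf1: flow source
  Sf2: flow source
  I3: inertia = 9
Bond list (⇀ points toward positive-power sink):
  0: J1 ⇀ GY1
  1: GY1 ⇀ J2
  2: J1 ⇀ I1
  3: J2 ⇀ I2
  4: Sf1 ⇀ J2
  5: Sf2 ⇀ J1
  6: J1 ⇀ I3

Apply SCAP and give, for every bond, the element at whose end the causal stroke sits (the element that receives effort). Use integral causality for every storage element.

#0 |J1
#1 |J2
#2 |I1
#3 |I2
#4 |Sf1
#5 |Sf2
#6 |I3

β4 →Sf1  (source Sf1 imposes f)
β5 →Sf2  (source Sf2 imposes f)
β2 →I1  (I1: I, integral causality)
β3 →I2  (I2 outputs flow p/I2)
β1 →J2  (J2: last free bond brings effort in)
β0 →J1  (GY1 both-in/both-out from 1)
β6 →I3  (0-jn J1 has e-setter on 0)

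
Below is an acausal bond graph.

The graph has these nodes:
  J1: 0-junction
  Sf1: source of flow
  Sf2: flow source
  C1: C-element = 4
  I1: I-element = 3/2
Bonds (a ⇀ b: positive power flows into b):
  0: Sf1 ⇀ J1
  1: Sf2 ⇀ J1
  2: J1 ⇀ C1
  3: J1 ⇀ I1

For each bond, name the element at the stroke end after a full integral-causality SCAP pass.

b0 stroke at Sf1  (Sf1 fixes flow; stroke at Sf1)
b1 stroke at Sf2  (Sf2 fixes flow; stroke at Sf2)
b2 stroke at J1  (prefer integral on C1)
b3 stroke at I1  (J1 effort already set via bond 2)

b0 →Sf1
b1 →Sf2
b2 →J1
b3 →I1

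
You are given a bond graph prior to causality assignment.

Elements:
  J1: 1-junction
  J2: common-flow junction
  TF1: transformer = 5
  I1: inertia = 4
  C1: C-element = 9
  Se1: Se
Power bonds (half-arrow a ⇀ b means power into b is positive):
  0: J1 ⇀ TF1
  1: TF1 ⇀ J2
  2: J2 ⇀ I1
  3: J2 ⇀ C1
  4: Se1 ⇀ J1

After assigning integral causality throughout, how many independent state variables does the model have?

2  (C1, I1 all integral)

bond 4 |J1  (Se1 fixes effort; stroke away)
bond 0 |TF1  (J1: last free bond brings flow in)
bond 1 |J2  (TF1: transformer flips bond 0)
bond 2 |I1  (I1 integral (f out))
bond 3 |J2  (1-jn J2 has f-setter on 2)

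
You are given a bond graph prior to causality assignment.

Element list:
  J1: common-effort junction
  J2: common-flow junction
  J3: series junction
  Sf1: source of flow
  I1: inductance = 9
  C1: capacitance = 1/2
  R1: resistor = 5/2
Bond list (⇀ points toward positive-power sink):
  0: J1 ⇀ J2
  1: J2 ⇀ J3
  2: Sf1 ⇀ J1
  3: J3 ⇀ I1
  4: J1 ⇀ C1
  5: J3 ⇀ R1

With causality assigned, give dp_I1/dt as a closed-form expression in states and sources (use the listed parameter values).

bond 2 stroke→Sf1  (Sf1 (Sf) sets flow on bond)
bond 3 stroke→I1  (I1: I, integral causality)
bond 1 stroke→J3  (common-f at J3 fixed by 3)
bond 5 stroke→J3  (common-f at J3 fixed by 3)
bond 0 stroke→J2  (common-f at J2 fixed by 1)
bond 4 stroke→J1  (closing 0-jn rule on J1)

dp_I1/dt = -5*p_I1/18 + 2*q_C1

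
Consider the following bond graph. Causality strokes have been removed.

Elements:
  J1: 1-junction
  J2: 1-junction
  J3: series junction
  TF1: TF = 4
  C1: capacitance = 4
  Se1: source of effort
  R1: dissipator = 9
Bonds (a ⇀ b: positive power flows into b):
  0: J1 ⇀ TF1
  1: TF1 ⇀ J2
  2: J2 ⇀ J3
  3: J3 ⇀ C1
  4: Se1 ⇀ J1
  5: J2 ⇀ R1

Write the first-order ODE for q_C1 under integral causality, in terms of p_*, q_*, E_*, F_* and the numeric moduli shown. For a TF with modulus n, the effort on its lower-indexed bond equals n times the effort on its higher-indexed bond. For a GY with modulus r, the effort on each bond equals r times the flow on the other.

#4 |J1  (Se1: effort source, stroke at far end)
#0 |TF1  (J1: last free bond brings flow in)
#1 |J2  (TF1: transformer flips bond 0)
#3 |J3  (C1: C, integral causality)
#2 |J2  (J3: last free bond brings flow in)
#5 |R1  (J2 needs exactly one f-in)

dq_C1/dt = E_Se1/36 - q_C1/36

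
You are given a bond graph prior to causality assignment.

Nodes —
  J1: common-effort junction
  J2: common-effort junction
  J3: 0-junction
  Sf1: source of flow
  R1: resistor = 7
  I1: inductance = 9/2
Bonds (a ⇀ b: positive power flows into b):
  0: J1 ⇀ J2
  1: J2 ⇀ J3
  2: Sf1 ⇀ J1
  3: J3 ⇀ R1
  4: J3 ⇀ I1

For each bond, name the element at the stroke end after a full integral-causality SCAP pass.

bond 0 stroke→J1
bond 1 stroke→J2
bond 2 stroke→Sf1
bond 3 stroke→J3
bond 4 stroke→I1

b2 →Sf1  (Sf1: flow source, stroke at near end)
b0 →J1  (only one effort-in slot at J1)
b1 →J2  (closing 0-jn rule on J2)
b4 →I1  (I1 outputs flow p/I1)
b3 →J3  (J3: last free bond brings effort in)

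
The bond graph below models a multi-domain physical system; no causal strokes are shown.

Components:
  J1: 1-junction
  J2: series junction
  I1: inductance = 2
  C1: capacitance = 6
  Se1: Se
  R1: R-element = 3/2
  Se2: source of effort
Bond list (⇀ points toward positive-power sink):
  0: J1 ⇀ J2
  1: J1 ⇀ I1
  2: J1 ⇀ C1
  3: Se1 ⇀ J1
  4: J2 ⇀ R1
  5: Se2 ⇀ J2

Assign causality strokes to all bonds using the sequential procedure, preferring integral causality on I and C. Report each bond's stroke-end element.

β0 stroke→J1
β1 stroke→I1
β2 stroke→J1
β3 stroke→J1
β4 stroke→J2
β5 stroke→J2

β3 →J1  (Se1: effort source, stroke at far end)
β5 →J2  (Se2 fixes effort; stroke away)
β1 →I1  (I1 integral (f out))
β0 →J1  (1-jn J1 has f-setter on 1)
β2 →J1  (1-jn J1 has f-setter on 1)
β4 →J2  (J2: bond 0 brought flow, rest push out)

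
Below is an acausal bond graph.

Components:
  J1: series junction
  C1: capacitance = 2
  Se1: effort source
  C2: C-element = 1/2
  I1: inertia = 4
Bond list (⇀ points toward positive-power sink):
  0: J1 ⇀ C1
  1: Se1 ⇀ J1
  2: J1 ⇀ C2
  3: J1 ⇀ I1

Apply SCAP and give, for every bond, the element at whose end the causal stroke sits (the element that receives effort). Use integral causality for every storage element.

bond 0 →J1
bond 1 →J1
bond 2 →J1
bond 3 →I1

#1 stroke at J1  (Se1 (Se) sets effort on bond)
#0 stroke at J1  (C1: C, integral causality)
#2 stroke at J1  (prefer integral on C2)
#3 stroke at I1  (closing 1-jn rule on J1)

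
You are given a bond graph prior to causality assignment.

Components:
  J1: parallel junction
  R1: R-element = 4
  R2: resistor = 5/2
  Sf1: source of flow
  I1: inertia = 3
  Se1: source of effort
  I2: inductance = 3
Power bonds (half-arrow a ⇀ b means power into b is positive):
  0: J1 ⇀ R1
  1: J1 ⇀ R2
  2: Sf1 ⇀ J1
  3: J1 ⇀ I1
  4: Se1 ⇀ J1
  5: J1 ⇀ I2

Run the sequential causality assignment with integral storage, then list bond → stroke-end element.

b0 →R1
b1 →R2
b2 →Sf1
b3 →I1
b4 →J1
b5 →I2

β2 stroke→Sf1  (source Sf1 imposes f)
β4 stroke→J1  (Se1 fixes effort; stroke away)
β0 stroke→R1  (0-jn J1 has e-setter on 4)
β1 stroke→R2  (J1: bond 4 brought effort, rest push out)
β3 stroke→I1  (common-e at J1 fixed by 4)
β5 stroke→I2  (J1: bond 4 brought effort, rest push out)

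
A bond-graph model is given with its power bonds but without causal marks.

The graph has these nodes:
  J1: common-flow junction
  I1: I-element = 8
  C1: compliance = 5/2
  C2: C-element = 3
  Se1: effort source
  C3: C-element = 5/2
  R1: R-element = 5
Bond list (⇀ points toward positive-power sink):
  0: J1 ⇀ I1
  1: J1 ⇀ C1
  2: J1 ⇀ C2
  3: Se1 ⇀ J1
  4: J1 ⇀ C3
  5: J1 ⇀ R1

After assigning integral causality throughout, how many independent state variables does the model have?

#3 stroke→J1  (Se1: effort source, stroke at far end)
#0 stroke→I1  (I1 integral (f out))
#1 stroke→J1  (1-jn J1 has f-setter on 0)
#2 stroke→J1  (1-jn J1 has f-setter on 0)
#4 stroke→J1  (J1: bond 0 brought flow, rest push out)
#5 stroke→J1  (J1: bond 0 brought flow, rest push out)

4  (C1, C2, C3, I1 all integral)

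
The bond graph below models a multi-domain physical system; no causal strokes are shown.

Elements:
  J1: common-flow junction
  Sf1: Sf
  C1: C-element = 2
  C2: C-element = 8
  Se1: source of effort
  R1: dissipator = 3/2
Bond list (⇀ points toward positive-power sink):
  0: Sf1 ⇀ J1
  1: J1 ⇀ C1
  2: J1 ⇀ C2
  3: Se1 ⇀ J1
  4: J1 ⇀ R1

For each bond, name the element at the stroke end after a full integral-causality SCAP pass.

β0 →Sf1
β1 →J1
β2 →J1
β3 →J1
β4 →J1

bond 0 stroke at Sf1  (Sf1: flow source, stroke at near end)
bond 3 stroke at J1  (Se1: effort source, stroke at far end)
bond 1 stroke at J1  (common-f at J1 fixed by 0)
bond 2 stroke at J1  (J1: bond 0 brought flow, rest push out)
bond 4 stroke at J1  (J1: bond 0 brought flow, rest push out)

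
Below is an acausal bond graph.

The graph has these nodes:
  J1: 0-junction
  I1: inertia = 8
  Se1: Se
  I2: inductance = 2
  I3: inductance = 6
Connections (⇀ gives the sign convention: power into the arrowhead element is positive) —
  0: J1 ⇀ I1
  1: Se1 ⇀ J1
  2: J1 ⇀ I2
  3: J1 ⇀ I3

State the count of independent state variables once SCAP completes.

3  (I1, I2, I3 all integral)

β1 →J1  (Se1 (Se) sets effort on bond)
β0 →I1  (0-jn J1 has e-setter on 1)
β2 →I2  (J1 effort already set via bond 1)
β3 →I3  (J1 effort already set via bond 1)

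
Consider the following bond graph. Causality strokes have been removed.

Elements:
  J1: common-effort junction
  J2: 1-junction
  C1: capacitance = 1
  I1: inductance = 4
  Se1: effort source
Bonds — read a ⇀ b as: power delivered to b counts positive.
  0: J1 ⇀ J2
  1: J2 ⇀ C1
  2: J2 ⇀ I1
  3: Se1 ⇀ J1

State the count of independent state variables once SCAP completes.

2  (C1, I1 all integral)

bond 3 stroke→J1  (Se1 fixes effort; stroke away)
bond 0 stroke→J2  (J1 effort already set via bond 3)
bond 1 stroke→J2  (prefer integral on C1)
bond 2 stroke→I1  (only one flow-in slot at J2)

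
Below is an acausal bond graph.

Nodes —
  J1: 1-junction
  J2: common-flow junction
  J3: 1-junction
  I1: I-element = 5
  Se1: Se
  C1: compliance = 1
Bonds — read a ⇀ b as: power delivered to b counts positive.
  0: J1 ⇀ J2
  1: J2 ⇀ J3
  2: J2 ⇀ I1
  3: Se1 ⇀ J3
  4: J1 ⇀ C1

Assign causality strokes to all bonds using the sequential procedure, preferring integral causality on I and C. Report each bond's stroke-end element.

b0 stroke at J2
b1 stroke at J2
b2 stroke at I1
b3 stroke at J3
b4 stroke at J1

bond 3 stroke→J3  (Se1 fixes effort; stroke away)
bond 1 stroke→J2  (J3 needs exactly one f-in)
bond 2 stroke→I1  (I1 outputs flow p/I1)
bond 0 stroke→J2  (J2 flow already set via bond 2)
bond 4 stroke→J1  (common-f at J1 fixed by 0)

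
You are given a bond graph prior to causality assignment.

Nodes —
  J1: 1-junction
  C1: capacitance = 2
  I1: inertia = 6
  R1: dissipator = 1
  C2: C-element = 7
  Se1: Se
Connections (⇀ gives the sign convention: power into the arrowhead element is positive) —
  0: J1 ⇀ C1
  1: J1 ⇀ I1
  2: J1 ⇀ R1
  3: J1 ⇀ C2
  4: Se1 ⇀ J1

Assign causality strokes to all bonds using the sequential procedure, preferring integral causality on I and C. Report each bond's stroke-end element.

#4 stroke→J1  (source Se1 imposes e)
#0 stroke→J1  (C1: C, integral causality)
#1 stroke→I1  (I1 outputs flow p/I1)
#2 stroke→J1  (J1 flow already set via bond 1)
#3 stroke→J1  (J1 flow already set via bond 1)

#0 →J1
#1 →I1
#2 →J1
#3 →J1
#4 →J1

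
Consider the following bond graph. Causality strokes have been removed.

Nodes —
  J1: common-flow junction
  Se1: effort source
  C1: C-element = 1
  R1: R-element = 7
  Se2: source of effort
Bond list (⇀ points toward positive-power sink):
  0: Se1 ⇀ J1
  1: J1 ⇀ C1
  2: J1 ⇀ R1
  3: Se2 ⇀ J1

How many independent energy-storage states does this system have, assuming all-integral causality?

#0 |J1  (Se1 fixes effort; stroke away)
#3 |J1  (Se2 fixes effort; stroke away)
#1 |J1  (prefer integral on C1)
#2 |R1  (only one flow-in slot at J1)

1  (C1 all integral)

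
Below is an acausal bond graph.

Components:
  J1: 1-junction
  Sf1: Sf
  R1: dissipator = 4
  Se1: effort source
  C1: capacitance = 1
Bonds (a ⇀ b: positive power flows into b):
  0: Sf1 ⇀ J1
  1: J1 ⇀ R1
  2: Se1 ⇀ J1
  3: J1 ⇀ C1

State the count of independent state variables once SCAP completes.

1  (C1 all integral)

#0 →Sf1  (Sf1 fixes flow; stroke at Sf1)
#2 →J1  (Se1 (Se) sets effort on bond)
#1 →J1  (J1 flow already set via bond 0)
#3 →J1  (J1 flow already set via bond 0)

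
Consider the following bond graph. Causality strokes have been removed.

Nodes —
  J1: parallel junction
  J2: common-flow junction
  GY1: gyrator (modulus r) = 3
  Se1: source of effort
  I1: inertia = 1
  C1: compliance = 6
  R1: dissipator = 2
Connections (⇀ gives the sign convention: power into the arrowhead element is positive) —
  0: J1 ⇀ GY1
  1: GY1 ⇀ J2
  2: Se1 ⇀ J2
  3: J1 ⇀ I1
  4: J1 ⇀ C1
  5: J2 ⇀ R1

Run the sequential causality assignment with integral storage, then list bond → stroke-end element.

β2 stroke→J2  (Se1 fixes effort; stroke away)
β3 stroke→I1  (I1: I, integral causality)
β4 stroke→J1  (C1 integral (e out))
β0 stroke→GY1  (J1: bond 4 brought effort, rest push out)
β1 stroke→GY1  (through GY1, causality inverts; strokes same side of GY1)
β5 stroke→J2  (1-jn J2 has f-setter on 1)

β0 stroke at GY1
β1 stroke at GY1
β2 stroke at J2
β3 stroke at I1
β4 stroke at J1
β5 stroke at J2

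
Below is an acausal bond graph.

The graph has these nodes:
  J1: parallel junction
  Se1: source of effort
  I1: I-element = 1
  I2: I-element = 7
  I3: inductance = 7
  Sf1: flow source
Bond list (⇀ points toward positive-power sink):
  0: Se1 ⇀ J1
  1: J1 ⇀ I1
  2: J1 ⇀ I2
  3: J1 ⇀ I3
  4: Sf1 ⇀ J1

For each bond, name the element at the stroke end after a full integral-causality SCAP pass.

#0 stroke→J1
#1 stroke→I1
#2 stroke→I2
#3 stroke→I3
#4 stroke→Sf1

#0 →J1  (Se1 (Se) sets effort on bond)
#4 →Sf1  (source Sf1 imposes f)
#1 →I1  (0-jn J1 has e-setter on 0)
#2 →I2  (0-jn J1 has e-setter on 0)
#3 →I3  (common-e at J1 fixed by 0)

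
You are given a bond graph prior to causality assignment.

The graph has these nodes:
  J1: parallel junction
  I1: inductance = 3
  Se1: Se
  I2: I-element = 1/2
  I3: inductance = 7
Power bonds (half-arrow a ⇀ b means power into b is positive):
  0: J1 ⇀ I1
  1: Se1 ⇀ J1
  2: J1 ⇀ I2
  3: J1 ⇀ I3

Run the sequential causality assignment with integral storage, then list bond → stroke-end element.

bond 1 stroke at J1  (Se1 fixes effort; stroke away)
bond 0 stroke at I1  (common-e at J1 fixed by 1)
bond 2 stroke at I2  (0-jn J1 has e-setter on 1)
bond 3 stroke at I3  (common-e at J1 fixed by 1)

β0 stroke→I1
β1 stroke→J1
β2 stroke→I2
β3 stroke→I3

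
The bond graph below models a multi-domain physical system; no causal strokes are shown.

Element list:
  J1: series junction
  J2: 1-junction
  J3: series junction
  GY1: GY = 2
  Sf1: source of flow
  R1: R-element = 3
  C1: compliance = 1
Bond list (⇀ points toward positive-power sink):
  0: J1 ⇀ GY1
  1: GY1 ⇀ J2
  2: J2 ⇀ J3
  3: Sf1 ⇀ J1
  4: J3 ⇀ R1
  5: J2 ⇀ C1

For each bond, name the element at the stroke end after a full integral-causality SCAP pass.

β0 |J1
β1 |J2
β2 |J3
β3 |Sf1
β4 |R1
β5 |J2

bond 3 stroke at Sf1  (Sf1: flow source, stroke at near end)
bond 0 stroke at J1  (J1 flow already set via bond 3)
bond 1 stroke at J2  (GY1 both-in/both-out from 0)
bond 5 stroke at J2  (C1: C, integral causality)
bond 2 stroke at J3  (J2: last free bond brings flow in)
bond 4 stroke at R1  (closing 1-jn rule on J3)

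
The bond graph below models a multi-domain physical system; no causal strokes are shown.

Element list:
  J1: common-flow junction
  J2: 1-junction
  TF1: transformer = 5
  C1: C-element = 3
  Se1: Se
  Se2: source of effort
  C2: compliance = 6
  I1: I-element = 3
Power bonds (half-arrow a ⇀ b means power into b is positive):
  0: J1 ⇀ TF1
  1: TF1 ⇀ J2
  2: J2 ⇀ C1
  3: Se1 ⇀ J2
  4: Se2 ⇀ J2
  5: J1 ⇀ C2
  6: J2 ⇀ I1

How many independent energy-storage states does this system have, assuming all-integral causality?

b3 |J2  (source Se1 imposes e)
b4 |J2  (Se2 fixes effort; stroke away)
b2 |J2  (C1 outputs effort q/C1)
b5 |J1  (C2 outputs effort q/C2)
b0 |TF1  (J1 needs exactly one f-in)
b1 |J2  (TF TF1: opposite of bond 0)
b6 |I1  (closing 1-jn rule on J2)

3  (C1, C2, I1 all integral)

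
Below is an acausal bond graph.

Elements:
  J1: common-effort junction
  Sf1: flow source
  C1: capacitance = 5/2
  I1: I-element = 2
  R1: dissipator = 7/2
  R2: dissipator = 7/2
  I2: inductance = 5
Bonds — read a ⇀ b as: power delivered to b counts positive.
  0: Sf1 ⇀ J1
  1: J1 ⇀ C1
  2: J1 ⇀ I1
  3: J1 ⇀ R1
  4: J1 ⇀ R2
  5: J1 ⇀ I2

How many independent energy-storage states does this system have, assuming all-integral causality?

3  (C1, I1, I2 all integral)

bond 0 stroke at Sf1  (Sf1 fixes flow; stroke at Sf1)
bond 1 stroke at J1  (prefer integral on C1)
bond 2 stroke at I1  (J1 effort already set via bond 1)
bond 3 stroke at R1  (common-e at J1 fixed by 1)
bond 4 stroke at R2  (J1 effort already set via bond 1)
bond 5 stroke at I2  (J1: bond 1 brought effort, rest push out)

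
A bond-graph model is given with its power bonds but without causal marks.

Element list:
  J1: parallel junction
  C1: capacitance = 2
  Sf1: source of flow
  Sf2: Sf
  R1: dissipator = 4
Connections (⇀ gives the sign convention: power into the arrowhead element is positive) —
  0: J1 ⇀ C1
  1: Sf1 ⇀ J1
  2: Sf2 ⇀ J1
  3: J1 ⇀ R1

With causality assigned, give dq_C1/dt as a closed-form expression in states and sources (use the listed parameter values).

dq_C1/dt = F_Sf1 + F_Sf2 - q_C1/8

b1 →Sf1  (Sf1 fixes flow; stroke at Sf1)
b2 →Sf2  (Sf2: flow source, stroke at near end)
b0 →J1  (prefer integral on C1)
b3 →R1  (J1 effort already set via bond 0)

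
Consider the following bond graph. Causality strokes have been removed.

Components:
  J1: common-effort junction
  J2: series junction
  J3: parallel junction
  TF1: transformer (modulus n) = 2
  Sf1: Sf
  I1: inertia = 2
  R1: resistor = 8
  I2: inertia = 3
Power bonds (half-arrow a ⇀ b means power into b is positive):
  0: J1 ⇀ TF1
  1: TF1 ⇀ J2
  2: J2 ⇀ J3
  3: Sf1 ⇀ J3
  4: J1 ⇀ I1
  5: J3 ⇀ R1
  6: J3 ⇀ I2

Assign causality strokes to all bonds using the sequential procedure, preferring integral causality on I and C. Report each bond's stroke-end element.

β0 |J1
β1 |TF1
β2 |J2
β3 |Sf1
β4 |I1
β5 |J3
β6 |I2

b3 stroke→Sf1  (Sf1 fixes flow; stroke at Sf1)
b4 stroke→I1  (I1 integral (f out))
b0 stroke→J1  (J1: last free bond brings effort in)
b1 stroke→TF1  (TF1: transformer flips bond 0)
b2 stroke→J2  (1-jn J2 has f-setter on 1)
b6 stroke→I2  (I2 outputs flow p/I2)
b5 stroke→J3  (closing 0-jn rule on J3)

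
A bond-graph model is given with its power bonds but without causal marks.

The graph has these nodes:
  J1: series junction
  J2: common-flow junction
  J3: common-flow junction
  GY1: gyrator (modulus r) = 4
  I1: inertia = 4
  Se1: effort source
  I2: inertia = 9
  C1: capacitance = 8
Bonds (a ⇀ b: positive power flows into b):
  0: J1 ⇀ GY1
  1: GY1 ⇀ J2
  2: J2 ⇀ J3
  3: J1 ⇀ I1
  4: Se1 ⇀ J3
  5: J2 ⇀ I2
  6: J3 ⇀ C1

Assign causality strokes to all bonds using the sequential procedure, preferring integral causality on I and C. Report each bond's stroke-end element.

β0 stroke at J1
β1 stroke at J2
β2 stroke at J2
β3 stroke at I1
β4 stroke at J3
β5 stroke at I2
β6 stroke at J3

#4 →J3  (source Se1 imposes e)
#3 →I1  (prefer integral on I1)
#0 →J1  (common-f at J1 fixed by 3)
#1 →J2  (GY GY1: same side as bond 0)
#5 →I2  (I2: I, integral causality)
#2 →J2  (J2: bond 5 brought flow, rest push out)
#6 →J3  (common-f at J3 fixed by 2)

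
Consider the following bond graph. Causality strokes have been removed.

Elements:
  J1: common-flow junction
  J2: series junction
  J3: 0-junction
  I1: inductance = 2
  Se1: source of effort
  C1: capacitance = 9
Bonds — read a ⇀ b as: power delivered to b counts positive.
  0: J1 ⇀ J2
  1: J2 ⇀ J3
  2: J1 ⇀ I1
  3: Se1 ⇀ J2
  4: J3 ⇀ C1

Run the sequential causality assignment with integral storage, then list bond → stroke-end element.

β3 →J2  (source Se1 imposes e)
β2 →I1  (prefer integral on I1)
β0 →J1  (common-f at J1 fixed by 2)
β1 →J2  (common-f at J2 fixed by 0)
β4 →J3  (J3: last free bond brings effort in)

bond 0 →J1
bond 1 →J2
bond 2 →I1
bond 3 →J2
bond 4 →J3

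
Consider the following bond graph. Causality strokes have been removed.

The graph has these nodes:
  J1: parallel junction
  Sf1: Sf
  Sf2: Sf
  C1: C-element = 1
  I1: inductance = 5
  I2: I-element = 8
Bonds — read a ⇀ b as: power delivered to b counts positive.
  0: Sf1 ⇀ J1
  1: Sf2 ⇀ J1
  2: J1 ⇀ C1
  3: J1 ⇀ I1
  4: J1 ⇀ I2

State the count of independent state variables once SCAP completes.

3  (C1, I1, I2 all integral)

bond 0 |Sf1  (Sf1 (Sf) sets flow on bond)
bond 1 |Sf2  (Sf2 fixes flow; stroke at Sf2)
bond 2 |J1  (C1: C, integral causality)
bond 3 |I1  (J1: bond 2 brought effort, rest push out)
bond 4 |I2  (J1 effort already set via bond 2)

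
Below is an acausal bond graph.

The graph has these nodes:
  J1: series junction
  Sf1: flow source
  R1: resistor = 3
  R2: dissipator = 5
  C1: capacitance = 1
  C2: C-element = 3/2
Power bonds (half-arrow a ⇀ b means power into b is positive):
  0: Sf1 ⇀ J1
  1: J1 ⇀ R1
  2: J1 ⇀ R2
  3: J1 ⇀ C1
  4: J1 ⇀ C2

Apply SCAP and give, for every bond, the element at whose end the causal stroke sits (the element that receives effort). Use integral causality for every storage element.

#0 →Sf1  (Sf1 (Sf) sets flow on bond)
#1 →J1  (1-jn J1 has f-setter on 0)
#2 →J1  (J1 flow already set via bond 0)
#3 →J1  (J1 flow already set via bond 0)
#4 →J1  (J1: bond 0 brought flow, rest push out)

bond 0 →Sf1
bond 1 →J1
bond 2 →J1
bond 3 →J1
bond 4 →J1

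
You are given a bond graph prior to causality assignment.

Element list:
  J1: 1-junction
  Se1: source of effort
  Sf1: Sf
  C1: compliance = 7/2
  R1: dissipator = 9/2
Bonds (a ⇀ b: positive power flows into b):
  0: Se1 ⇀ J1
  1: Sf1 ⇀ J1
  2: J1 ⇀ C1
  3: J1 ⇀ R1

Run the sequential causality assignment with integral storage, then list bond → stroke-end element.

bond 0 |J1
bond 1 |Sf1
bond 2 |J1
bond 3 |J1

β0 →J1  (source Se1 imposes e)
β1 →Sf1  (Sf1 fixes flow; stroke at Sf1)
β2 →J1  (J1: bond 1 brought flow, rest push out)
β3 →J1  (common-f at J1 fixed by 1)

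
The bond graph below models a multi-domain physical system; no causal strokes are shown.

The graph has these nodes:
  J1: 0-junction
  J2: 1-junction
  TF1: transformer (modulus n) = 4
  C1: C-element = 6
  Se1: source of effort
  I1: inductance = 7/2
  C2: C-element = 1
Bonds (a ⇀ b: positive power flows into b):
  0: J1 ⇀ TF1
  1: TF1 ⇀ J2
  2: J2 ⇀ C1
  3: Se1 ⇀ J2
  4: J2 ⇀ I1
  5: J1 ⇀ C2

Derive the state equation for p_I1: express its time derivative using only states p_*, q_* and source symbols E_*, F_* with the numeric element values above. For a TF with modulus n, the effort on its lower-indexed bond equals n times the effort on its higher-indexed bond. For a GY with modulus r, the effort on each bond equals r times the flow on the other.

b3 stroke at J2  (Se1 fixes effort; stroke away)
b2 stroke at J2  (C1 integral (e out))
b4 stroke at I1  (prefer integral on I1)
b1 stroke at J2  (common-f at J2 fixed by 4)
b0 stroke at TF1  (TF1: transformer flips bond 1)
b5 stroke at J1  (only one effort-in slot at J1)

dp_I1/dt = E_Se1 - q_C1/6 + q_C2/4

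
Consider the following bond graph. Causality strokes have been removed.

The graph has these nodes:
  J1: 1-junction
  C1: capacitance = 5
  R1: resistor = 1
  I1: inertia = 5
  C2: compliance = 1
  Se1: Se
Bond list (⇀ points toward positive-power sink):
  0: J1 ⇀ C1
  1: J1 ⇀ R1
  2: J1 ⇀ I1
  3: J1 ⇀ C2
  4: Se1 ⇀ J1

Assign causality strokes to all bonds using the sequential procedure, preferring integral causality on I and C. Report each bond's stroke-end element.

β0 stroke→J1
β1 stroke→J1
β2 stroke→I1
β3 stroke→J1
β4 stroke→J1

b4 stroke→J1  (source Se1 imposes e)
b0 stroke→J1  (C1 integral (e out))
b2 stroke→I1  (I1: I, integral causality)
b1 stroke→J1  (common-f at J1 fixed by 2)
b3 stroke→J1  (1-jn J1 has f-setter on 2)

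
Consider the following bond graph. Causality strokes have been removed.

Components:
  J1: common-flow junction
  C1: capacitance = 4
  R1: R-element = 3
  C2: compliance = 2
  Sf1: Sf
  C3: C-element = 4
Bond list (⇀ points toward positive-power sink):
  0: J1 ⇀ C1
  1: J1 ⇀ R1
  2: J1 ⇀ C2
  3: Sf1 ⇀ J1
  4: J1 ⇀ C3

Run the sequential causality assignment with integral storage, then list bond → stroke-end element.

#3 |Sf1  (source Sf1 imposes f)
#0 |J1  (J1 flow already set via bond 3)
#1 |J1  (J1: bond 3 brought flow, rest push out)
#2 |J1  (1-jn J1 has f-setter on 3)
#4 |J1  (common-f at J1 fixed by 3)

β0 stroke→J1
β1 stroke→J1
β2 stroke→J1
β3 stroke→Sf1
β4 stroke→J1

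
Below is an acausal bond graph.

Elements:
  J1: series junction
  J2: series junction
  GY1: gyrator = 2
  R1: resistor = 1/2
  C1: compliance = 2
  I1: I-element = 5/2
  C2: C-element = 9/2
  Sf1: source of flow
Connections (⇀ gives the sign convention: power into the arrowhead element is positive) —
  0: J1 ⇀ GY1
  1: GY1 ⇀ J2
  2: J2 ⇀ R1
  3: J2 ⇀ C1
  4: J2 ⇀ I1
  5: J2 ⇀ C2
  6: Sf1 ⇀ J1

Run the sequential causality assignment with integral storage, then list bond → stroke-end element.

bond 6 stroke at Sf1  (source Sf1 imposes f)
bond 0 stroke at J1  (common-f at J1 fixed by 6)
bond 1 stroke at J2  (through GY1, causality inverts; strokes same side of GY1)
bond 3 stroke at J2  (C1 integral (e out))
bond 4 stroke at I1  (I1: I, integral causality)
bond 2 stroke at J2  (J2: bond 4 brought flow, rest push out)
bond 5 stroke at J2  (1-jn J2 has f-setter on 4)

β0 →J1
β1 →J2
β2 →J2
β3 →J2
β4 →I1
β5 →J2
β6 →Sf1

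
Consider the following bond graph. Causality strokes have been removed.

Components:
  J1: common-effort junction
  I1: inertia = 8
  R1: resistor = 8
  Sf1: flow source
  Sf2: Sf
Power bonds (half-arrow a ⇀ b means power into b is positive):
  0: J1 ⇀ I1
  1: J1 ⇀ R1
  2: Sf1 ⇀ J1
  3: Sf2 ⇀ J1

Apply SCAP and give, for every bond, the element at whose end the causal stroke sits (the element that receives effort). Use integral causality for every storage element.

bond 2 stroke at Sf1  (Sf1 (Sf) sets flow on bond)
bond 3 stroke at Sf2  (Sf2 fixes flow; stroke at Sf2)
bond 0 stroke at I1  (I1: I, integral causality)
bond 1 stroke at J1  (J1 needs exactly one e-in)

bond 0 |I1
bond 1 |J1
bond 2 |Sf1
bond 3 |Sf2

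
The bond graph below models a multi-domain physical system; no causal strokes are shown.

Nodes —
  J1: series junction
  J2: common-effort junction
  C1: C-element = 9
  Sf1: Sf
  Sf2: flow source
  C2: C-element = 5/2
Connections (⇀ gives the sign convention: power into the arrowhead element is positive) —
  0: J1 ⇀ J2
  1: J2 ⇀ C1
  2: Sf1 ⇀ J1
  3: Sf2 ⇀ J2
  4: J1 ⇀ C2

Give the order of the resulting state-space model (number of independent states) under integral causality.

β2 stroke→Sf1  (Sf1 fixes flow; stroke at Sf1)
β3 stroke→Sf2  (Sf2 (Sf) sets flow on bond)
β0 stroke→J1  (common-f at J1 fixed by 2)
β4 stroke→J1  (J1: bond 2 brought flow, rest push out)
β1 stroke→J2  (only one effort-in slot at J2)

2  (C1, C2 all integral)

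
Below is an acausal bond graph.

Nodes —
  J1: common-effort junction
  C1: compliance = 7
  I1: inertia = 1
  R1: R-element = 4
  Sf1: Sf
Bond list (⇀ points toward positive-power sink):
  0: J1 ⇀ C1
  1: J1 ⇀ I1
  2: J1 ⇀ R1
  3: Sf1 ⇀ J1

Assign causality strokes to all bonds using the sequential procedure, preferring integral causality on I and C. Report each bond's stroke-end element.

bond 0 →J1
bond 1 →I1
bond 2 →R1
bond 3 →Sf1

#3 |Sf1  (source Sf1 imposes f)
#0 |J1  (C1 integral (e out))
#1 |I1  (J1: bond 0 brought effort, rest push out)
#2 |R1  (J1 effort already set via bond 0)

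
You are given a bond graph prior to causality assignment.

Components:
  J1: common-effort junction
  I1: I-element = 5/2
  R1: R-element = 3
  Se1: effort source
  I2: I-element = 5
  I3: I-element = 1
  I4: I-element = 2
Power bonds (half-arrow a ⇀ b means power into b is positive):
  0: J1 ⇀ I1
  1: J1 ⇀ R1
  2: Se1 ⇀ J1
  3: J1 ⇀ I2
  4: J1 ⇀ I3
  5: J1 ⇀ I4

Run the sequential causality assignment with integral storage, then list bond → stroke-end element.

β2 |J1  (Se1 fixes effort; stroke away)
β0 |I1  (J1 effort already set via bond 2)
β1 |R1  (0-jn J1 has e-setter on 2)
β3 |I2  (J1: bond 2 brought effort, rest push out)
β4 |I3  (0-jn J1 has e-setter on 2)
β5 |I4  (0-jn J1 has e-setter on 2)

bond 0 →I1
bond 1 →R1
bond 2 →J1
bond 3 →I2
bond 4 →I3
bond 5 →I4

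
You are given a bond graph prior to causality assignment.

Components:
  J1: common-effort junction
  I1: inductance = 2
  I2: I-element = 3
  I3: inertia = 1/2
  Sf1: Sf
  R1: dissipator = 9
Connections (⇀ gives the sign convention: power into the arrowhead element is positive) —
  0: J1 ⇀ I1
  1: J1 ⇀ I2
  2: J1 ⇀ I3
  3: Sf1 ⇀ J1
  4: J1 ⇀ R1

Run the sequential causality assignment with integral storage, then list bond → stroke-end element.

b3 →Sf1  (Sf1: flow source, stroke at near end)
b0 →I1  (I1: I, integral causality)
b1 →I2  (I2: I, integral causality)
b2 →I3  (prefer integral on I3)
b4 →J1  (J1: last free bond brings effort in)

#0 stroke→I1
#1 stroke→I2
#2 stroke→I3
#3 stroke→Sf1
#4 stroke→J1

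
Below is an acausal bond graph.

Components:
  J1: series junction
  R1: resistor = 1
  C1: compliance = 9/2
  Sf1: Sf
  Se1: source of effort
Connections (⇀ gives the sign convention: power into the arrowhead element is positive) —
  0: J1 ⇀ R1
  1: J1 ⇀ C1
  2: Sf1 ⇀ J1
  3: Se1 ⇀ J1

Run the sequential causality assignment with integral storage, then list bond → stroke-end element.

#2 stroke→Sf1  (source Sf1 imposes f)
#3 stroke→J1  (Se1 fixes effort; stroke away)
#0 stroke→J1  (J1 flow already set via bond 2)
#1 stroke→J1  (J1 flow already set via bond 2)

bond 0 →J1
bond 1 →J1
bond 2 →Sf1
bond 3 →J1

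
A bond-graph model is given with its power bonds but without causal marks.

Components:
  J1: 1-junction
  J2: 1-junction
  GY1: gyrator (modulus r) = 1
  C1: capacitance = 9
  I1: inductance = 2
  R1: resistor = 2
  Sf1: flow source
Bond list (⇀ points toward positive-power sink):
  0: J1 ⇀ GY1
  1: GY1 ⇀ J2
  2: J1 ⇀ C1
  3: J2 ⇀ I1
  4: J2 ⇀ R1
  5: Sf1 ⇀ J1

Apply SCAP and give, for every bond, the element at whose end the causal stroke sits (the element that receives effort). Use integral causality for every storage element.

bond 0 →J1
bond 1 →J2
bond 2 →J1
bond 3 →I1
bond 4 →J2
bond 5 →Sf1

β5 stroke at Sf1  (Sf1 fixes flow; stroke at Sf1)
β0 stroke at J1  (common-f at J1 fixed by 5)
β2 stroke at J1  (1-jn J1 has f-setter on 5)
β1 stroke at J2  (GY GY1: same side as bond 0)
β3 stroke at I1  (I1: I, integral causality)
β4 stroke at J2  (J2 flow already set via bond 3)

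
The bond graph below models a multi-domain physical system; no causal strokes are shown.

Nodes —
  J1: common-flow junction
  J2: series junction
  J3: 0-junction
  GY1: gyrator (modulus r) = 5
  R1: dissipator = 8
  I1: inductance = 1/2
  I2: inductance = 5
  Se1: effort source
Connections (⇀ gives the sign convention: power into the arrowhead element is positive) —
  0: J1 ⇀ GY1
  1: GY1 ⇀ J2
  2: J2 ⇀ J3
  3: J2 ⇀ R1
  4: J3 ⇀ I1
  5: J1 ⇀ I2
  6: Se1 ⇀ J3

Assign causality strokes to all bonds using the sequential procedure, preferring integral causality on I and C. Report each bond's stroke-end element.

#6 stroke at J3  (source Se1 imposes e)
#2 stroke at J2  (J3 effort already set via bond 6)
#4 stroke at I1  (J3 effort already set via bond 6)
#5 stroke at I2  (I2 outputs flow p/I2)
#0 stroke at J1  (J1: bond 5 brought flow, rest push out)
#1 stroke at J2  (through GY1, causality inverts; strokes same side of GY1)
#3 stroke at R1  (only one flow-in slot at J2)

bond 0 →J1
bond 1 →J2
bond 2 →J2
bond 3 →R1
bond 4 →I1
bond 5 →I2
bond 6 →J3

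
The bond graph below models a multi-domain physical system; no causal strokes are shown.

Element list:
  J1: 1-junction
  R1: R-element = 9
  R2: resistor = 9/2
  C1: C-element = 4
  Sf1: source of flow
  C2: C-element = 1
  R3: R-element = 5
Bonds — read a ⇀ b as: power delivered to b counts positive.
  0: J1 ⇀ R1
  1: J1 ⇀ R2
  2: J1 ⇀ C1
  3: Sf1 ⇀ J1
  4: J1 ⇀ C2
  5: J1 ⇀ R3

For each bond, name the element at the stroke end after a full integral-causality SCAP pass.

β3 →Sf1  (Sf1: flow source, stroke at near end)
β0 →J1  (common-f at J1 fixed by 3)
β1 →J1  (common-f at J1 fixed by 3)
β2 →J1  (1-jn J1 has f-setter on 3)
β4 →J1  (common-f at J1 fixed by 3)
β5 →J1  (1-jn J1 has f-setter on 3)

β0 stroke→J1
β1 stroke→J1
β2 stroke→J1
β3 stroke→Sf1
β4 stroke→J1
β5 stroke→J1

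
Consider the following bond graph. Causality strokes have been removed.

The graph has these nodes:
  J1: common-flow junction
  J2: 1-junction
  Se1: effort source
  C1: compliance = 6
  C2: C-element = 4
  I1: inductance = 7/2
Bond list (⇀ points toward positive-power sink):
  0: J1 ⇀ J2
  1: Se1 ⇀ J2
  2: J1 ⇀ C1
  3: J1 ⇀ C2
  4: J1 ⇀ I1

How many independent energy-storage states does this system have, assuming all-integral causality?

3  (C1, C2, I1 all integral)

#1 |J2  (source Se1 imposes e)
#0 |J1  (closing 1-jn rule on J2)
#2 |J1  (C1 integral (e out))
#3 |J1  (C2: C, integral causality)
#4 |I1  (J1 needs exactly one f-in)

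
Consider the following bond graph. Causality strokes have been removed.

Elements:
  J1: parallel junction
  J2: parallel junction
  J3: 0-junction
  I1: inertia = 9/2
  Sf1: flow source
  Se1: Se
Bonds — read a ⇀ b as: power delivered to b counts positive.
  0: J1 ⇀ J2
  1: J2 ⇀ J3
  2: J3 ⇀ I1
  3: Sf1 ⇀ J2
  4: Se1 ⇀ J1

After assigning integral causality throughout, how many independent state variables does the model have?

1  (I1 all integral)

β3 stroke→Sf1  (Sf1 (Sf) sets flow on bond)
β4 stroke→J1  (source Se1 imposes e)
β0 stroke→J2  (0-jn J1 has e-setter on 4)
β1 stroke→J3  (J2 effort already set via bond 0)
β2 stroke→I1  (common-e at J3 fixed by 1)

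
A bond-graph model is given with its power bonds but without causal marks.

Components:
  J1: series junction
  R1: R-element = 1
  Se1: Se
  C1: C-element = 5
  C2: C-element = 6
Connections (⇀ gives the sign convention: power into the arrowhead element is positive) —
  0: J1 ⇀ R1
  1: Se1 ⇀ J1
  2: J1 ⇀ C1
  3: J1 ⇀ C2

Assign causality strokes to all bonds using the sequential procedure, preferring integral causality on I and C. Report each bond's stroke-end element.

#1 →J1  (source Se1 imposes e)
#2 →J1  (C1 integral (e out))
#3 →J1  (C2 integral (e out))
#0 →R1  (closing 1-jn rule on J1)

#0 stroke→R1
#1 stroke→J1
#2 stroke→J1
#3 stroke→J1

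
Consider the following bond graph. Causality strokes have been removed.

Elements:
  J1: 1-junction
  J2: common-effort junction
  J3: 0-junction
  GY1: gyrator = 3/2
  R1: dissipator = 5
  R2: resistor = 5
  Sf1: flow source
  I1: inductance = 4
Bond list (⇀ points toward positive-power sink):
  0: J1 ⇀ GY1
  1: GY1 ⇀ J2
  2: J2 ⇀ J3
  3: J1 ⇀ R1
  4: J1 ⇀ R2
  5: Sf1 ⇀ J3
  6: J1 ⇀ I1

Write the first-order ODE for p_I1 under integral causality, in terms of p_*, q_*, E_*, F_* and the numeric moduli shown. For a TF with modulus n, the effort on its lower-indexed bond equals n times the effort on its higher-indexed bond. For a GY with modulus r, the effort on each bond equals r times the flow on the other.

bond 5 stroke→Sf1  (Sf1 (Sf) sets flow on bond)
bond 2 stroke→J3  (only one effort-in slot at J3)
bond 1 stroke→J2  (J2: last free bond brings effort in)
bond 0 stroke→J1  (through GY1, causality inverts; strokes same side of GY1)
bond 6 stroke→I1  (I1: I, integral causality)
bond 3 stroke→J1  (common-f at J1 fixed by 6)
bond 4 stroke→J1  (J1 flow already set via bond 6)

dp_I1/dt = 3*F_Sf1/2 - 5*p_I1/2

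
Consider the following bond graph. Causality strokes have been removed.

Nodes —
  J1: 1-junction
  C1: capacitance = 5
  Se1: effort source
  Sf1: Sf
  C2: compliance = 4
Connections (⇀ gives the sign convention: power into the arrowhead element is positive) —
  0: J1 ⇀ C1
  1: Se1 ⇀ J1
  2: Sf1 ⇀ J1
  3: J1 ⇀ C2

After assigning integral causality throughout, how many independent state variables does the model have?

2  (C1, C2 all integral)

b1 stroke→J1  (source Se1 imposes e)
b2 stroke→Sf1  (Sf1 (Sf) sets flow on bond)
b0 stroke→J1  (1-jn J1 has f-setter on 2)
b3 stroke→J1  (common-f at J1 fixed by 2)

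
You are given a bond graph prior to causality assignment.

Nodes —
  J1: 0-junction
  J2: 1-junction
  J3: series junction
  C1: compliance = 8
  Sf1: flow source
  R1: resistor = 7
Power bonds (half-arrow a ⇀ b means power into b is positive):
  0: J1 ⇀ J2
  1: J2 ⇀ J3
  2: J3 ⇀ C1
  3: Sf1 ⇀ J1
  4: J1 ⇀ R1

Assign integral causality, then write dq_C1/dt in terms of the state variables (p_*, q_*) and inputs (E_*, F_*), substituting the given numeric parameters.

dq_C1/dt = F_Sf1 - q_C1/56

bond 3 stroke→Sf1  (source Sf1 imposes f)
bond 2 stroke→J3  (C1 outputs effort q/C1)
bond 1 stroke→J2  (J3: last free bond brings flow in)
bond 0 stroke→J1  (J2 needs exactly one f-in)
bond 4 stroke→R1  (0-jn J1 has e-setter on 0)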